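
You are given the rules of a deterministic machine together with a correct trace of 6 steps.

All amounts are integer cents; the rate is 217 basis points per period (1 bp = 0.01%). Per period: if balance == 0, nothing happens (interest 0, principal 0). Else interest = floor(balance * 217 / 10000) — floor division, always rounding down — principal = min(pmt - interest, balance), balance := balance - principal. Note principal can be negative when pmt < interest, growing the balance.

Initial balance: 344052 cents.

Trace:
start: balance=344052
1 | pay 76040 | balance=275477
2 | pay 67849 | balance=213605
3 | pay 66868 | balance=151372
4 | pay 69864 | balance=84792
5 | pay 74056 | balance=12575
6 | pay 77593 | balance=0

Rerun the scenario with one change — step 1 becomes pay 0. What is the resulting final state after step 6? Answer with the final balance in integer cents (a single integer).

19911

(re-executing from step 1 with the substitution; state before step 1: balance=344052)
1 | pay 0 | balance=351517
2 | pay 67849 | balance=291295
3 | pay 66868 | balance=230748
4 | pay 69864 | balance=165891
5 | pay 74056 | balance=95434
6 | pay 77593 | balance=19911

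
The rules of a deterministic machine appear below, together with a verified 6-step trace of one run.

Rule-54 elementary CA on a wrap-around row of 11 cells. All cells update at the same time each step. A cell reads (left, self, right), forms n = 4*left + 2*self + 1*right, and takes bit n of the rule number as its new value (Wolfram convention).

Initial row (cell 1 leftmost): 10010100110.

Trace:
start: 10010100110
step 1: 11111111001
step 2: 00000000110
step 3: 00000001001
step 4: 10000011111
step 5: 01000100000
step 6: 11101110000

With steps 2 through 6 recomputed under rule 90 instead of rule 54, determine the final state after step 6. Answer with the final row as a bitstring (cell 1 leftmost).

11101110000

(re-executing steps 2..6 under rule 90; state before step 2: 11111111001)
step 2: 00000001111
step 3: 10000011001
step 4: 11000111111
step 5: 01101100000
step 6: 11101110000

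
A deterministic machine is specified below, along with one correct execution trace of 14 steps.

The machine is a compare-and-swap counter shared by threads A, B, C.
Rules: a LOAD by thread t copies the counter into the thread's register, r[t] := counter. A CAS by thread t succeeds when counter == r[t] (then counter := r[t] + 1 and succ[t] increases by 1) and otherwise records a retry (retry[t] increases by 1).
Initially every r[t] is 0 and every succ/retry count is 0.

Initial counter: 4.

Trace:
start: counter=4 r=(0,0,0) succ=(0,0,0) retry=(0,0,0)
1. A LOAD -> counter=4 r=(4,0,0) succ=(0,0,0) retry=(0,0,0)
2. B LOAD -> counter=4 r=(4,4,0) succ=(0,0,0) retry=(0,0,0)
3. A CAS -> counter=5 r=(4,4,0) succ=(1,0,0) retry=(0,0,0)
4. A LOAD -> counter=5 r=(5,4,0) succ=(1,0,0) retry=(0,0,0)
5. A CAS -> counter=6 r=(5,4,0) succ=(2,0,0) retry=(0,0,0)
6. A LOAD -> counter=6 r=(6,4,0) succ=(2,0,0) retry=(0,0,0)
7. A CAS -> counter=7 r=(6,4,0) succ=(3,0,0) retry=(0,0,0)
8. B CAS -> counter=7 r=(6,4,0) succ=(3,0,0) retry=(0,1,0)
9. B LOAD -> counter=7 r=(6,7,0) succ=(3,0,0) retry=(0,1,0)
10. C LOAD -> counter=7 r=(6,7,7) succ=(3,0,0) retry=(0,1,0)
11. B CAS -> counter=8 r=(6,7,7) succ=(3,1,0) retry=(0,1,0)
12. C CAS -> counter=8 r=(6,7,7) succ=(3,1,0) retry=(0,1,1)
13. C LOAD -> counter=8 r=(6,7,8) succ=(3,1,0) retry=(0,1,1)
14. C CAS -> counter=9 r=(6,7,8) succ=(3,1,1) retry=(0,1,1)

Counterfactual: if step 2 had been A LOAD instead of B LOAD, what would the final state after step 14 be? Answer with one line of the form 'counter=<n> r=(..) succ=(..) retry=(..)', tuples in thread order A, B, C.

counter=9 r=(6,7,8) succ=(3,1,1) retry=(0,1,1)

(re-executing from step 2 with the substitution; state before step 2: counter=4 r=(4,0,0) succ=(0,0,0) retry=(0,0,0))
2. A LOAD -> counter=4 r=(4,0,0) succ=(0,0,0) retry=(0,0,0)
3. A CAS -> counter=5 r=(4,0,0) succ=(1,0,0) retry=(0,0,0)
4. A LOAD -> counter=5 r=(5,0,0) succ=(1,0,0) retry=(0,0,0)
5. A CAS -> counter=6 r=(5,0,0) succ=(2,0,0) retry=(0,0,0)
6. A LOAD -> counter=6 r=(6,0,0) succ=(2,0,0) retry=(0,0,0)
7. A CAS -> counter=7 r=(6,0,0) succ=(3,0,0) retry=(0,0,0)
8. B CAS -> counter=7 r=(6,0,0) succ=(3,0,0) retry=(0,1,0)
9. B LOAD -> counter=7 r=(6,7,0) succ=(3,0,0) retry=(0,1,0)
10. C LOAD -> counter=7 r=(6,7,7) succ=(3,0,0) retry=(0,1,0)
11. B CAS -> counter=8 r=(6,7,7) succ=(3,1,0) retry=(0,1,0)
12. C CAS -> counter=8 r=(6,7,7) succ=(3,1,0) retry=(0,1,1)
13. C LOAD -> counter=8 r=(6,7,8) succ=(3,1,0) retry=(0,1,1)
14. C CAS -> counter=9 r=(6,7,8) succ=(3,1,1) retry=(0,1,1)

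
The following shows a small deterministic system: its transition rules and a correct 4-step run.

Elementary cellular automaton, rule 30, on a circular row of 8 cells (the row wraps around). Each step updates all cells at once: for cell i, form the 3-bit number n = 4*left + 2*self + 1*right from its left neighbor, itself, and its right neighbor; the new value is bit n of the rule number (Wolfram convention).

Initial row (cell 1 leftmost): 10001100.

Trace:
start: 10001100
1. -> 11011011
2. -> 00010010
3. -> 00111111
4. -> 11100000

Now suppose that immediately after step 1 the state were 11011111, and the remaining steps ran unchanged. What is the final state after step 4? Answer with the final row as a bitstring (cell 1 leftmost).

01100100

state after step 1 := 11011111
2. -> 00010000
3. -> 00111000
4. -> 01100100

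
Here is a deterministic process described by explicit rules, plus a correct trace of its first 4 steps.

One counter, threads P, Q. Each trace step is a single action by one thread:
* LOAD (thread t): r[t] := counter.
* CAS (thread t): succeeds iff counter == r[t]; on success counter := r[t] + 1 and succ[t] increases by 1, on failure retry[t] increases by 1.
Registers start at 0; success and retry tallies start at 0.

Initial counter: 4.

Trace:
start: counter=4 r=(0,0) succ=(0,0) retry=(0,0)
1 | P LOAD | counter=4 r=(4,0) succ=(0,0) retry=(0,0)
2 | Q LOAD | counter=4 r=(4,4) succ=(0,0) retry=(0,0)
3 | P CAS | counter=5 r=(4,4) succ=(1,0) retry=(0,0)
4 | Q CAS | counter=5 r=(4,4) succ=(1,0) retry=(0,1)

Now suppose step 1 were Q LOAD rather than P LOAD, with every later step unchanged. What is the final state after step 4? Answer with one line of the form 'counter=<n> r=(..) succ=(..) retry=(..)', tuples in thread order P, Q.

counter=5 r=(0,4) succ=(0,1) retry=(1,0)

(re-executing from step 1 with the substitution; state before step 1: counter=4 r=(0,0) succ=(0,0) retry=(0,0))
1 | Q LOAD | counter=4 r=(0,4) succ=(0,0) retry=(0,0)
2 | Q LOAD | counter=4 r=(0,4) succ=(0,0) retry=(0,0)
3 | P CAS | counter=4 r=(0,4) succ=(0,0) retry=(1,0)
4 | Q CAS | counter=5 r=(0,4) succ=(0,1) retry=(1,0)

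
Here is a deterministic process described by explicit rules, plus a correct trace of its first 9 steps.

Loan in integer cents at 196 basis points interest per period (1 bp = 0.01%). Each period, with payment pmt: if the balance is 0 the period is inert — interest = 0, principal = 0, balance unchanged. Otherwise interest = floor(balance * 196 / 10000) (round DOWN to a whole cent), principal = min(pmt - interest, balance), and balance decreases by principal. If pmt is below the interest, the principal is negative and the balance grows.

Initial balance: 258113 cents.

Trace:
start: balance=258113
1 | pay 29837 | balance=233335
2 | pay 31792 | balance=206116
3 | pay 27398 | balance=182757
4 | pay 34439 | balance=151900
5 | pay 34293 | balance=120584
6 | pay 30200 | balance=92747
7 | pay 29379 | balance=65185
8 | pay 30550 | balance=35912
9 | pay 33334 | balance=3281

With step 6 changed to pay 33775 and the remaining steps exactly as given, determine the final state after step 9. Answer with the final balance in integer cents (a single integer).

0

(re-executing from step 6 with the substitution; state before step 6: balance=120584)
6 | pay 33775 | balance=89172
7 | pay 29379 | balance=61540
8 | pay 30550 | balance=32196
9 | pay 33334 | balance=0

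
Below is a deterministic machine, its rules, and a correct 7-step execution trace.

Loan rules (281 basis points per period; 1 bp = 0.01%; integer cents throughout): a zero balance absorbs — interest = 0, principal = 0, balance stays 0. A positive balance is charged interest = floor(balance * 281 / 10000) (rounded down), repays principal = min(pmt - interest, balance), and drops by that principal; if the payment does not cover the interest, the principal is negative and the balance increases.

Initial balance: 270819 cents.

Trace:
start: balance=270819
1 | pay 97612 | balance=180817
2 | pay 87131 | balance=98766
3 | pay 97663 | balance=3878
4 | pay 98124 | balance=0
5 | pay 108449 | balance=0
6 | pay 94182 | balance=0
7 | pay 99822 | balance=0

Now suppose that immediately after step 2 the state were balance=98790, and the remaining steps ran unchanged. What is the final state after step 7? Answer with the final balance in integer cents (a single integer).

state after step 2 := balance=98790
3 | pay 97663 | balance=3902
4 | pay 98124 | balance=0
5 | pay 108449 | balance=0
6 | pay 94182 | balance=0
7 | pay 99822 | balance=0

0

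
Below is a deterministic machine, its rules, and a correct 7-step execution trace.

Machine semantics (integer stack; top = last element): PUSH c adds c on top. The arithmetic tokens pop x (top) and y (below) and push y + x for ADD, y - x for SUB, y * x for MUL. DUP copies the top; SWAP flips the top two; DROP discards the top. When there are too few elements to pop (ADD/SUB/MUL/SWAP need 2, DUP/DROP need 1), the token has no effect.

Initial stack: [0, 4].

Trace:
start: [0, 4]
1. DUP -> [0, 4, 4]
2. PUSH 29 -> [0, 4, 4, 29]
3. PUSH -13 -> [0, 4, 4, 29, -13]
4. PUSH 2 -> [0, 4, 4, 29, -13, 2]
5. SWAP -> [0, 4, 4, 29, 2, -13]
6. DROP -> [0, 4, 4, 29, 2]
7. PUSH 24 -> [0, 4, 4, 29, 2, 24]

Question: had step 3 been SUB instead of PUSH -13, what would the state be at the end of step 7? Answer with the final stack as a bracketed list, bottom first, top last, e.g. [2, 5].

(re-executing from step 3 with the substitution; state before step 3: [0, 4, 4, 29])
3. SUB -> [0, 4, -25]
4. PUSH 2 -> [0, 4, -25, 2]
5. SWAP -> [0, 4, 2, -25]
6. DROP -> [0, 4, 2]
7. PUSH 24 -> [0, 4, 2, 24]

[0, 4, 2, 24]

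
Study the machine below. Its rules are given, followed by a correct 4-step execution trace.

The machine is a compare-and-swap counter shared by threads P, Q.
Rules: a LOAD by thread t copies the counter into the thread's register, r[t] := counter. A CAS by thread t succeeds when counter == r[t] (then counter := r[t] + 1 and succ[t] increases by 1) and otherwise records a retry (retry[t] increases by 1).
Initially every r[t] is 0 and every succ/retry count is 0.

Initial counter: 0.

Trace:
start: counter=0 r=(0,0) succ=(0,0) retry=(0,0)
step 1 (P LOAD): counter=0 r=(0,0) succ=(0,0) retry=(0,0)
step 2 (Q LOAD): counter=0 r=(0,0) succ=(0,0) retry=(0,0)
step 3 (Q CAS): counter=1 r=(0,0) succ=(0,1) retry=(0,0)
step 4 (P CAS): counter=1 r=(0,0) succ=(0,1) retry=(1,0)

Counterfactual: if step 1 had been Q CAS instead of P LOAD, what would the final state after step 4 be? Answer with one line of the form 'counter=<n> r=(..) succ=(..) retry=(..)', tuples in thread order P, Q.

counter=2 r=(0,1) succ=(0,2) retry=(1,0)

(re-executing from step 1 with the substitution; state before step 1: counter=0 r=(0,0) succ=(0,0) retry=(0,0))
step 1 (Q CAS): counter=1 r=(0,0) succ=(0,1) retry=(0,0)
step 2 (Q LOAD): counter=1 r=(0,1) succ=(0,1) retry=(0,0)
step 3 (Q CAS): counter=2 r=(0,1) succ=(0,2) retry=(0,0)
step 4 (P CAS): counter=2 r=(0,1) succ=(0,2) retry=(1,0)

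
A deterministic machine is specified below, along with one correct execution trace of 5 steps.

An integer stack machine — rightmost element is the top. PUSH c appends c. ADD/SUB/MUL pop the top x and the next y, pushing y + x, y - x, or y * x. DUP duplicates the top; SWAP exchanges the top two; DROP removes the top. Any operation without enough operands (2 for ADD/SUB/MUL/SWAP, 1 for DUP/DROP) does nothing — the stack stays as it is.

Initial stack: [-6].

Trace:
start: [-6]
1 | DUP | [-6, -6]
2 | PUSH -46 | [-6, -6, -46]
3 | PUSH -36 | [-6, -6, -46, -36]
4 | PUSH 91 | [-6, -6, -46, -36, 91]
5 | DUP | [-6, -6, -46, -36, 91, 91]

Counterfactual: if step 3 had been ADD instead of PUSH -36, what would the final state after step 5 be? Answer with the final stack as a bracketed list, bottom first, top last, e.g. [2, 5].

[-6, -52, 91, 91]

(re-executing from step 3 with the substitution; state before step 3: [-6, -6, -46])
3 | ADD | [-6, -52]
4 | PUSH 91 | [-6, -52, 91]
5 | DUP | [-6, -52, 91, 91]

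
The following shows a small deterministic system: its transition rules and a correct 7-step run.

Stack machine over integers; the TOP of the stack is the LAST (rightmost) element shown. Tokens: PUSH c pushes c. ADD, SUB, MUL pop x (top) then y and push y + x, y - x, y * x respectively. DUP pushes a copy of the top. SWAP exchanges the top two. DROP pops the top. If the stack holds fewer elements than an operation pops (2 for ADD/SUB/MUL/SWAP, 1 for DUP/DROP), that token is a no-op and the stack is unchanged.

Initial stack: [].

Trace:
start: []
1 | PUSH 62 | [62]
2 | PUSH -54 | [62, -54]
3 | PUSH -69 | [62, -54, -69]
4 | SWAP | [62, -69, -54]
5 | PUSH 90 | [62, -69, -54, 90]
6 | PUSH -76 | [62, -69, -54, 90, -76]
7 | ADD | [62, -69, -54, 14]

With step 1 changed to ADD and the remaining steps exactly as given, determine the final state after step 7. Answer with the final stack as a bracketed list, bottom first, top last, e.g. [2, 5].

[-69, -54, 14]

(re-executing from step 1 with the substitution; state before step 1: [])
1 | ADD | []
2 | PUSH -54 | [-54]
3 | PUSH -69 | [-54, -69]
4 | SWAP | [-69, -54]
5 | PUSH 90 | [-69, -54, 90]
6 | PUSH -76 | [-69, -54, 90, -76]
7 | ADD | [-69, -54, 14]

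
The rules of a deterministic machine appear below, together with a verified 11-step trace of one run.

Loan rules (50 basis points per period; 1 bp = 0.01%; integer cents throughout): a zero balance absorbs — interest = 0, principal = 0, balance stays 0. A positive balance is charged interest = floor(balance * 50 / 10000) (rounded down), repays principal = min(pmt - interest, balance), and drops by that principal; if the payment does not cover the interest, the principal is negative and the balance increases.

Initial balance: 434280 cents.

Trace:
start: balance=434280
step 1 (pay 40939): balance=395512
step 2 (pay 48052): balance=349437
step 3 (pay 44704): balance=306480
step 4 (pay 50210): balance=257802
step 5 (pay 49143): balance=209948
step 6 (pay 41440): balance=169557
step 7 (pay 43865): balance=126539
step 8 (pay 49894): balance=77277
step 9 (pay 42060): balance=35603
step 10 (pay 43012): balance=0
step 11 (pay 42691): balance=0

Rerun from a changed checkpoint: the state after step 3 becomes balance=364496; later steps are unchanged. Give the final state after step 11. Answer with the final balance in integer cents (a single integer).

10418

state after step 3 := balance=364496
step 4 (pay 50210): balance=316108
step 5 (pay 49143): balance=268545
step 6 (pay 41440): balance=228447
step 7 (pay 43865): balance=185724
step 8 (pay 49894): balance=136758
step 9 (pay 42060): balance=95381
step 10 (pay 43012): balance=52845
step 11 (pay 42691): balance=10418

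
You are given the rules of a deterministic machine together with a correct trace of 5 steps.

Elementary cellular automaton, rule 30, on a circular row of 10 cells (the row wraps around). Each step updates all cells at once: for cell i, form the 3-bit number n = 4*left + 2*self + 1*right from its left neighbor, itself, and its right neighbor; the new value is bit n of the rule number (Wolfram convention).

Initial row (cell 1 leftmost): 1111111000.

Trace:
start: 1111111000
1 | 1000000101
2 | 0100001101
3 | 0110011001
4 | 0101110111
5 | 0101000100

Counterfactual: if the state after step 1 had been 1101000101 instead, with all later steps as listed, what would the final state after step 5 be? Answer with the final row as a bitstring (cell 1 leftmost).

1110100000

state after step 1 := 1101000101
2 | 0001101101
3 | 1011001001
4 | 0010111111
5 | 1110100000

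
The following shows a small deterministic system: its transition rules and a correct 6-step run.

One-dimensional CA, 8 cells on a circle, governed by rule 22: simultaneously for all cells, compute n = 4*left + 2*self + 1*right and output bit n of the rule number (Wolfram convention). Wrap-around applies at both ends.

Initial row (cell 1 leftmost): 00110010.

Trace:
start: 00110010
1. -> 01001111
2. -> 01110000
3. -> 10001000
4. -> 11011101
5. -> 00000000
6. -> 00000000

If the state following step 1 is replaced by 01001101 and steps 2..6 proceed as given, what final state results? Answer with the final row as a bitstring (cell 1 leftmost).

00011100

state after step 1 := 01001101
2. -> 01110001
3. -> 00001011
4. -> 10011000
5. -> 11100101
6. -> 00011100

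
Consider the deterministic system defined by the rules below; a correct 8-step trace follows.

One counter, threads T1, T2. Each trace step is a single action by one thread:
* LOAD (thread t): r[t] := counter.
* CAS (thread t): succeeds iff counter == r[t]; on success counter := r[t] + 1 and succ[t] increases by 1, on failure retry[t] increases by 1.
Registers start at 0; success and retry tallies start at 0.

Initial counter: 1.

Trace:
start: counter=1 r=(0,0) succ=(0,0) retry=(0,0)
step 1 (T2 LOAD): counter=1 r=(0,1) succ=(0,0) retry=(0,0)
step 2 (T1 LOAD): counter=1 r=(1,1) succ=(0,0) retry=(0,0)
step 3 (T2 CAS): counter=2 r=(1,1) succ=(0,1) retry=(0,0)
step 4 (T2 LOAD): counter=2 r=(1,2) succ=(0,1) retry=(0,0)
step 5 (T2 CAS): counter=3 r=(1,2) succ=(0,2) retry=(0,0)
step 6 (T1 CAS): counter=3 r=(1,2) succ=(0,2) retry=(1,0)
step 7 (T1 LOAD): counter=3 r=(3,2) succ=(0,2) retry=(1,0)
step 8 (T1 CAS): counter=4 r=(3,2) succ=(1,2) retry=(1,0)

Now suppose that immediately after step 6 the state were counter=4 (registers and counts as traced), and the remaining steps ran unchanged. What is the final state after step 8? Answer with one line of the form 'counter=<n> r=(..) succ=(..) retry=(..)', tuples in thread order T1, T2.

counter=5 r=(4,2) succ=(1,2) retry=(1,0)

state after step 6 := counter=4 r=(1,2) succ=(0,2) retry=(1,0)
step 7 (T1 LOAD): counter=4 r=(4,2) succ=(0,2) retry=(1,0)
step 8 (T1 CAS): counter=5 r=(4,2) succ=(1,2) retry=(1,0)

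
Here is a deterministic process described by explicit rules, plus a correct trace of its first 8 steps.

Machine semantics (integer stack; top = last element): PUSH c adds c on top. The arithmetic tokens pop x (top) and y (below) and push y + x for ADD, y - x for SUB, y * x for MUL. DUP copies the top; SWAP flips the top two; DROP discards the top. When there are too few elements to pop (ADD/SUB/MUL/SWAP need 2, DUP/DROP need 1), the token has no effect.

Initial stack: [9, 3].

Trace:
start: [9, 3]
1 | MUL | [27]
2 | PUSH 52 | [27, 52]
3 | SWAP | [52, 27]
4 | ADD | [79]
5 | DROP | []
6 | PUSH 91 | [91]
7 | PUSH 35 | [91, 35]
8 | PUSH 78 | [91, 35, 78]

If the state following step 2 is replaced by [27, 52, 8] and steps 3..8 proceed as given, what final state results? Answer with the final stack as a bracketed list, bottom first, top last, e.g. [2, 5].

[27, 91, 35, 78]

state after step 2 := [27, 52, 8]
3 | SWAP | [27, 8, 52]
4 | ADD | [27, 60]
5 | DROP | [27]
6 | PUSH 91 | [27, 91]
7 | PUSH 35 | [27, 91, 35]
8 | PUSH 78 | [27, 91, 35, 78]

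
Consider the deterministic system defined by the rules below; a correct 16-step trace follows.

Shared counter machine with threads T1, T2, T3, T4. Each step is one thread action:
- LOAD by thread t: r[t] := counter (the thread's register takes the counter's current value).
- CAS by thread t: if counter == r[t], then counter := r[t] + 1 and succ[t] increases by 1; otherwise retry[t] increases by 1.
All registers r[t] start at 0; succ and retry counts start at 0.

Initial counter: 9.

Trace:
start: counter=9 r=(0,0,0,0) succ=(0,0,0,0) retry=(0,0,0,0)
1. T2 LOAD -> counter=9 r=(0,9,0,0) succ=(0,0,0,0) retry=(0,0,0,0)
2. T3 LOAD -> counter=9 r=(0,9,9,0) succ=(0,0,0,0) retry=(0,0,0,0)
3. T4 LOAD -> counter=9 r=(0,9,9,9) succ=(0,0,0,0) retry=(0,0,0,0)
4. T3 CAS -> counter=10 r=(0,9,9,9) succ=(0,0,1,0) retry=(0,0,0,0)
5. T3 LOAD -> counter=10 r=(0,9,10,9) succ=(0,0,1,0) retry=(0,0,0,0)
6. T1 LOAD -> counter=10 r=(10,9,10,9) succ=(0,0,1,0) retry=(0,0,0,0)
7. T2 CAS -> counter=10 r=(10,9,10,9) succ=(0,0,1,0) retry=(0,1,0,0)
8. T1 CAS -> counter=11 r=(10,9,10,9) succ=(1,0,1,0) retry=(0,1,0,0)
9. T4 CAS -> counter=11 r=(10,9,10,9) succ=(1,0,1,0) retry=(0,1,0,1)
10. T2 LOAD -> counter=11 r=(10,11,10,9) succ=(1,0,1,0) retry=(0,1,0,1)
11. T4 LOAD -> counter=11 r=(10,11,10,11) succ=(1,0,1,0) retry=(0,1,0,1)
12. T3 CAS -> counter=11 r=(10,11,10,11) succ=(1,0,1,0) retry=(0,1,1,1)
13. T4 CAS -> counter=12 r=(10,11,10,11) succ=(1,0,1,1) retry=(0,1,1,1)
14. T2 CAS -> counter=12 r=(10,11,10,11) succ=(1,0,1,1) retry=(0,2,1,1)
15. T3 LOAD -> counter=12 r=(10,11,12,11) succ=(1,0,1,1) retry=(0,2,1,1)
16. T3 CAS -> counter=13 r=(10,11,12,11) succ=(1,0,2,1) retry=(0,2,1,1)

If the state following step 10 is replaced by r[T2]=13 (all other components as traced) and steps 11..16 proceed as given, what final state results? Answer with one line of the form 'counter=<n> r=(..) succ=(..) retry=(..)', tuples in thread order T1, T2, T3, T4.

state after step 10 := counter=11 r=(10,13,10,9) succ=(1,0,1,0) retry=(0,1,0,1)
11. T4 LOAD -> counter=11 r=(10,13,10,11) succ=(1,0,1,0) retry=(0,1,0,1)
12. T3 CAS -> counter=11 r=(10,13,10,11) succ=(1,0,1,0) retry=(0,1,1,1)
13. T4 CAS -> counter=12 r=(10,13,10,11) succ=(1,0,1,1) retry=(0,1,1,1)
14. T2 CAS -> counter=12 r=(10,13,10,11) succ=(1,0,1,1) retry=(0,2,1,1)
15. T3 LOAD -> counter=12 r=(10,13,12,11) succ=(1,0,1,1) retry=(0,2,1,1)
16. T3 CAS -> counter=13 r=(10,13,12,11) succ=(1,0,2,1) retry=(0,2,1,1)

counter=13 r=(10,13,12,11) succ=(1,0,2,1) retry=(0,2,1,1)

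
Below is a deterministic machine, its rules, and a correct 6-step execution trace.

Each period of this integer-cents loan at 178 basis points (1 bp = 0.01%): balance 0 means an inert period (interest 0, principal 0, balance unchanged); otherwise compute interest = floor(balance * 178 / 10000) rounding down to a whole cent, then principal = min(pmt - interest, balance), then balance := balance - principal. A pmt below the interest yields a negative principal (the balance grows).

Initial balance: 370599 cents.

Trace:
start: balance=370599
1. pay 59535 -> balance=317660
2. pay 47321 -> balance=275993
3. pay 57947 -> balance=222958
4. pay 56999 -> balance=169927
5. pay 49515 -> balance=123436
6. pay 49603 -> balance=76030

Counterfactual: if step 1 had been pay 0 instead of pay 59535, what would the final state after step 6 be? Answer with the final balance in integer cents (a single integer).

141057

(re-executing from step 1 with the substitution; state before step 1: balance=370599)
1. pay 0 -> balance=377195
2. pay 47321 -> balance=336588
3. pay 57947 -> balance=284632
4. pay 56999 -> balance=232699
5. pay 49515 -> balance=187326
6. pay 49603 -> balance=141057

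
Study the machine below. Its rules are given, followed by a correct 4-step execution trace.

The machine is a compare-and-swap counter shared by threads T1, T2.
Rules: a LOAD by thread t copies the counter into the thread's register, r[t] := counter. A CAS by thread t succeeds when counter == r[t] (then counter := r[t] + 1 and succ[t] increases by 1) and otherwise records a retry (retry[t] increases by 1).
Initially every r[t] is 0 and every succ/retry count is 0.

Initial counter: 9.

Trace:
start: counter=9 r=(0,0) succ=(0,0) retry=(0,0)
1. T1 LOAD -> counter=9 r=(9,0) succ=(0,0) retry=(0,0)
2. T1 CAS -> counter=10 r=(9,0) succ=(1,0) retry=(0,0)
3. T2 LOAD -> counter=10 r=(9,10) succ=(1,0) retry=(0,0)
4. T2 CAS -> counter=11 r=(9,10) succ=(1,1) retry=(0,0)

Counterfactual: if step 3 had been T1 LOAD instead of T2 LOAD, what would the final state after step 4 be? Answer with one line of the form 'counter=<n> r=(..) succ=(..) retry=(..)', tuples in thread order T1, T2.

(re-executing from step 3 with the substitution; state before step 3: counter=10 r=(9,0) succ=(1,0) retry=(0,0))
3. T1 LOAD -> counter=10 r=(10,0) succ=(1,0) retry=(0,0)
4. T2 CAS -> counter=10 r=(10,0) succ=(1,0) retry=(0,1)

counter=10 r=(10,0) succ=(1,0) retry=(0,1)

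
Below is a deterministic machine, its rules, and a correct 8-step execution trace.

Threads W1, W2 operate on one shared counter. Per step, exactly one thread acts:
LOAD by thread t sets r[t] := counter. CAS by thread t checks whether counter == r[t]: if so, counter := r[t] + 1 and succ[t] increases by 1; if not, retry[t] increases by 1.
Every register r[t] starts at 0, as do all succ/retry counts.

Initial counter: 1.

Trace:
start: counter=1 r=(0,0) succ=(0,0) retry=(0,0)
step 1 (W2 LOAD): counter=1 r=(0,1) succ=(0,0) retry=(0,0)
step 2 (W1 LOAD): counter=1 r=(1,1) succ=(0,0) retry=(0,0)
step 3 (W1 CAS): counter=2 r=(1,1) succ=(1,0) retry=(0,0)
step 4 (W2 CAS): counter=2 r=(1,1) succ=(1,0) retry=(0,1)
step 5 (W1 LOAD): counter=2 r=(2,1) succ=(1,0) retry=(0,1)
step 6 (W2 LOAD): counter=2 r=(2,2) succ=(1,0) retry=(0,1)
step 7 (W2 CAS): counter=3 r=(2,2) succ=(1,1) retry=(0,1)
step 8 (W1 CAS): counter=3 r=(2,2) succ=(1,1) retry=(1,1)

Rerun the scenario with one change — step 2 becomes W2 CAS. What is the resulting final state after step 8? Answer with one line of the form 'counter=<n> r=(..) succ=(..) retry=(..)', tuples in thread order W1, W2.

(re-executing from step 2 with the substitution; state before step 2: counter=1 r=(0,1) succ=(0,0) retry=(0,0))
step 2 (W2 CAS): counter=2 r=(0,1) succ=(0,1) retry=(0,0)
step 3 (W1 CAS): counter=2 r=(0,1) succ=(0,1) retry=(1,0)
step 4 (W2 CAS): counter=2 r=(0,1) succ=(0,1) retry=(1,1)
step 5 (W1 LOAD): counter=2 r=(2,1) succ=(0,1) retry=(1,1)
step 6 (W2 LOAD): counter=2 r=(2,2) succ=(0,1) retry=(1,1)
step 7 (W2 CAS): counter=3 r=(2,2) succ=(0,2) retry=(1,1)
step 8 (W1 CAS): counter=3 r=(2,2) succ=(0,2) retry=(2,1)

counter=3 r=(2,2) succ=(0,2) retry=(2,1)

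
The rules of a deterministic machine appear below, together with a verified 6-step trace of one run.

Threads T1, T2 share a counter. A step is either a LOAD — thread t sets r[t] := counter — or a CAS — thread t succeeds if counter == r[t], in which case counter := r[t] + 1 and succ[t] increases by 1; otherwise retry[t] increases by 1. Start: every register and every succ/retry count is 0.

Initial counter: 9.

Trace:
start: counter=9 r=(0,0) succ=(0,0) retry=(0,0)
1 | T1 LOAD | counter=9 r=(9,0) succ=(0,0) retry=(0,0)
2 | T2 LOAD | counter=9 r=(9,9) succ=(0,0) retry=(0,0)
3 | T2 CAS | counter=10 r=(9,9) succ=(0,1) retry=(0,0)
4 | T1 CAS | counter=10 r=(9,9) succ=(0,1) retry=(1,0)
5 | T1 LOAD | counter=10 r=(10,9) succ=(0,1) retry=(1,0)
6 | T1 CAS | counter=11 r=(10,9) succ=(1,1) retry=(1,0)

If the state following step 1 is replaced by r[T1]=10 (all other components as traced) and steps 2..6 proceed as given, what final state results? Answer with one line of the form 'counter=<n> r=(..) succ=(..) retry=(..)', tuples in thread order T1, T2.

state after step 1 := counter=9 r=(10,0) succ=(0,0) retry=(0,0)
2 | T2 LOAD | counter=9 r=(10,9) succ=(0,0) retry=(0,0)
3 | T2 CAS | counter=10 r=(10,9) succ=(0,1) retry=(0,0)
4 | T1 CAS | counter=11 r=(10,9) succ=(1,1) retry=(0,0)
5 | T1 LOAD | counter=11 r=(11,9) succ=(1,1) retry=(0,0)
6 | T1 CAS | counter=12 r=(11,9) succ=(2,1) retry=(0,0)

counter=12 r=(11,9) succ=(2,1) retry=(0,0)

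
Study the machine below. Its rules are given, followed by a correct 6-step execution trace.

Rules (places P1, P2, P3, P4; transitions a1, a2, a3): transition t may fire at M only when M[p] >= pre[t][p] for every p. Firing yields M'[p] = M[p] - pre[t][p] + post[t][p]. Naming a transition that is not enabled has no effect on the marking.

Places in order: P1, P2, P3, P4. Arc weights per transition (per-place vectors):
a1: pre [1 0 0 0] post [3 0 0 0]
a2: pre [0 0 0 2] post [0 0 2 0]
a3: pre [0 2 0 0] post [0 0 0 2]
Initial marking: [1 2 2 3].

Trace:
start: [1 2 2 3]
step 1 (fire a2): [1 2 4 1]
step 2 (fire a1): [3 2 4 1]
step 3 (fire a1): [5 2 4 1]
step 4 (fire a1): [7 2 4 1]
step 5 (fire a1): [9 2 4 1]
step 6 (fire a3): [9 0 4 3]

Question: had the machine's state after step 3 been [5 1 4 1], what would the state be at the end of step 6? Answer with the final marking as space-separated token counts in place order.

9 1 4 1

state after step 3 := [5 1 4 1]
step 4 (fire a1): [7 1 4 1]
step 5 (fire a1): [9 1 4 1]
step 6 (fire a3): [9 1 4 1]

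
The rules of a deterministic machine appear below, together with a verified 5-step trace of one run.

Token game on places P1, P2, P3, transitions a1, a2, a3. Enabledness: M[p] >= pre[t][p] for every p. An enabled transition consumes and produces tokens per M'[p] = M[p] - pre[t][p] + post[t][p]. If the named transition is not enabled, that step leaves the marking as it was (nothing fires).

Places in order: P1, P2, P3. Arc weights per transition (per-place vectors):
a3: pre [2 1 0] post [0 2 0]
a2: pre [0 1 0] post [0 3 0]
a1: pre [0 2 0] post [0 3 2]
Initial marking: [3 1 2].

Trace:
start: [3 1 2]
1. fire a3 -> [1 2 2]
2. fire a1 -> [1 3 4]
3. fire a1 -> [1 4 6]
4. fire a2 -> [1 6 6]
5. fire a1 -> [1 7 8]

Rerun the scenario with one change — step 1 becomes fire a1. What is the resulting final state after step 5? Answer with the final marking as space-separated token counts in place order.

(re-executing from step 1 with the substitution; state before step 1: [3 1 2])
1. fire a1 -> [3 1 2]
2. fire a1 -> [3 1 2]
3. fire a1 -> [3 1 2]
4. fire a2 -> [3 3 2]
5. fire a1 -> [3 4 4]

3 4 4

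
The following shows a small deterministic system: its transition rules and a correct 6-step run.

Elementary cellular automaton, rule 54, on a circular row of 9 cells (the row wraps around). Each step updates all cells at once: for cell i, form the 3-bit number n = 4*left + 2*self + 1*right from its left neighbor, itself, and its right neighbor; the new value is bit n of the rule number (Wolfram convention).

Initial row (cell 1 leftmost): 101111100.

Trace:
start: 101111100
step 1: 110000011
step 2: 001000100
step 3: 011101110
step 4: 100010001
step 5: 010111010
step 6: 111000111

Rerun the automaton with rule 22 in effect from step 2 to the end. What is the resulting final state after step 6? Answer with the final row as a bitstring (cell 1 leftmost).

111000111

(re-executing steps 2..6 under rule 22; state before step 2: 110000011)
step 2: 001000100
step 3: 011101110
step 4: 100000001
step 5: 010000010
step 6: 111000111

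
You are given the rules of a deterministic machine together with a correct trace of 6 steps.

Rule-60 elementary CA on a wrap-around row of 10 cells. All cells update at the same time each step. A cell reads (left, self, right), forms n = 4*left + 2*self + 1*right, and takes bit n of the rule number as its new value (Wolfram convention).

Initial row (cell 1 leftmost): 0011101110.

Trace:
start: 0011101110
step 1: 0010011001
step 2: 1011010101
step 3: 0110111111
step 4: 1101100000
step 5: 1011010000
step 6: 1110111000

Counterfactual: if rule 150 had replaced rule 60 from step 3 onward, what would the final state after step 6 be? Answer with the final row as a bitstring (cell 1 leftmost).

1011100011

(re-executing steps 3..6 under rule 150; state before step 3: 1011010101)
step 3: 0000010100
step 4: 0000110110
step 5: 0001000001
step 6: 1011100011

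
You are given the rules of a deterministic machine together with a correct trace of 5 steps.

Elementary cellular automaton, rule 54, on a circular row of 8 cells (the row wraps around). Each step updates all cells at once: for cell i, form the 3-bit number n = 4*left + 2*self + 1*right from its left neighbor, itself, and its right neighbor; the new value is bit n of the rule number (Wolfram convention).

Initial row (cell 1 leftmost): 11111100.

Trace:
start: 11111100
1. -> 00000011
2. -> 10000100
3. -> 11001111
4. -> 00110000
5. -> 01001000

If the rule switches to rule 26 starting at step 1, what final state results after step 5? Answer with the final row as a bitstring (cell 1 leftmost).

10010110

(re-executing steps 1..5 under rule 26; state before step 1: 11111100)
1. -> 10000011
2. -> 01000110
3. -> 10101101
4. -> 00001001
5. -> 10010110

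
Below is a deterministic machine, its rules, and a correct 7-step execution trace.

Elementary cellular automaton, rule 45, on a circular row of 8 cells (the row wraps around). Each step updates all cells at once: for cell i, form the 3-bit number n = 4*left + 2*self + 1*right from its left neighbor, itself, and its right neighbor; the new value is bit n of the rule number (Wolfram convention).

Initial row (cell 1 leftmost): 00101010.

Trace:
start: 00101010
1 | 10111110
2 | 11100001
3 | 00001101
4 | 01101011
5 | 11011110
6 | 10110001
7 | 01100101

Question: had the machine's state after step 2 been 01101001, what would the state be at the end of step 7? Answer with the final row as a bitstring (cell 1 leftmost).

00100100

state after step 2 := 01101001
3 | 11011001
4 | 00110001
5 | 00100101
6 | 00100111
7 | 00100100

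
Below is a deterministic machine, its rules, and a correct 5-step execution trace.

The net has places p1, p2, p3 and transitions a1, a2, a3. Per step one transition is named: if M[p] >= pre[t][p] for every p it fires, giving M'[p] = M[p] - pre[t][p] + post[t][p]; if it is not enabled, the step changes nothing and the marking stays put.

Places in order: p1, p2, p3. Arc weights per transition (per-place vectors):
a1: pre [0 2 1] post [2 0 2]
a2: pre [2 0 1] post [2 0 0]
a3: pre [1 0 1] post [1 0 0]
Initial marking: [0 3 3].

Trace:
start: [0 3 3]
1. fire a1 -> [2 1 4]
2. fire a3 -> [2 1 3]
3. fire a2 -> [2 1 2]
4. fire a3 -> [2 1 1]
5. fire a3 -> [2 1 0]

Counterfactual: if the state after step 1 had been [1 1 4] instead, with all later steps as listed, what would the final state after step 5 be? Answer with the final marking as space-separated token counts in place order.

1 1 1

state after step 1 := [1 1 4]
2. fire a3 -> [1 1 3]
3. fire a2 -> [1 1 3]
4. fire a3 -> [1 1 2]
5. fire a3 -> [1 1 1]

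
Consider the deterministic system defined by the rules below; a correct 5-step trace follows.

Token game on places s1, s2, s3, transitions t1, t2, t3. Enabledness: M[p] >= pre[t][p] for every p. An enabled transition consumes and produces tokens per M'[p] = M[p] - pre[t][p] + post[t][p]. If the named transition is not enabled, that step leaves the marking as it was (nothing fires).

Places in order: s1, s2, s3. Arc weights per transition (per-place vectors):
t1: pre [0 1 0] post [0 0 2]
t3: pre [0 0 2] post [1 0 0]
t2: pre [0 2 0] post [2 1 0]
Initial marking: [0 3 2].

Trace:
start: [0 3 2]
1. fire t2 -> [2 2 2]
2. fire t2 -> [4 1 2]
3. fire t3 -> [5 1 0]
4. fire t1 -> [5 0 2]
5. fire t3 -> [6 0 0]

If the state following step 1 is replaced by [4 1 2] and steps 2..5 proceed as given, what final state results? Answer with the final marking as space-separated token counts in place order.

6 0 0

state after step 1 := [4 1 2]
2. fire t2 -> [4 1 2]
3. fire t3 -> [5 1 0]
4. fire t1 -> [5 0 2]
5. fire t3 -> [6 0 0]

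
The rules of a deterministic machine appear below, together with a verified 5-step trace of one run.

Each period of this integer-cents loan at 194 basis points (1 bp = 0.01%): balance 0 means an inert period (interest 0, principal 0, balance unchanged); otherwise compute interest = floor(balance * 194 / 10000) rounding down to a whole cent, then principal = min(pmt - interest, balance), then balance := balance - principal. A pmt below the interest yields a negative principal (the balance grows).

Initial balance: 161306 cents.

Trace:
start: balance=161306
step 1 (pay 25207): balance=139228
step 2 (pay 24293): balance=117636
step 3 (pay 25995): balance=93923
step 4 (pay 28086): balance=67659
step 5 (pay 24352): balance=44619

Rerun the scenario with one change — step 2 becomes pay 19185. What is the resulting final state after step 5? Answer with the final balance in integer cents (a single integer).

(re-executing from step 2 with the substitution; state before step 2: balance=139228)
step 2 (pay 19185): balance=122744
step 3 (pay 25995): balance=99130
step 4 (pay 28086): balance=72967
step 5 (pay 24352): balance=50030

50030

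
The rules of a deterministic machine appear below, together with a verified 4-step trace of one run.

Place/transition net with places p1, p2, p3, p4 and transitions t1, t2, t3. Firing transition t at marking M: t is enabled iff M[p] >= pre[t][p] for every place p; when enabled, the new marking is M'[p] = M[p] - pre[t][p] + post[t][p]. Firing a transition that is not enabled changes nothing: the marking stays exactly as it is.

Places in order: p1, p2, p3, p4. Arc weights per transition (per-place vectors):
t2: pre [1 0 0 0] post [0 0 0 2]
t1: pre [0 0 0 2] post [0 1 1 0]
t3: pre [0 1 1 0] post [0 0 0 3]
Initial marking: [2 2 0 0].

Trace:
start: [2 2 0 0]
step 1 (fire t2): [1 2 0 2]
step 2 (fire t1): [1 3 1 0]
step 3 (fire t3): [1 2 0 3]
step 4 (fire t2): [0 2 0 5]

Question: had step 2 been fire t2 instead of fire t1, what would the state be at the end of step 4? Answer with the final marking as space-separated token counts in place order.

0 2 0 4

(re-executing from step 2 with the substitution; state before step 2: [1 2 0 2])
step 2 (fire t2): [0 2 0 4]
step 3 (fire t3): [0 2 0 4]
step 4 (fire t2): [0 2 0 4]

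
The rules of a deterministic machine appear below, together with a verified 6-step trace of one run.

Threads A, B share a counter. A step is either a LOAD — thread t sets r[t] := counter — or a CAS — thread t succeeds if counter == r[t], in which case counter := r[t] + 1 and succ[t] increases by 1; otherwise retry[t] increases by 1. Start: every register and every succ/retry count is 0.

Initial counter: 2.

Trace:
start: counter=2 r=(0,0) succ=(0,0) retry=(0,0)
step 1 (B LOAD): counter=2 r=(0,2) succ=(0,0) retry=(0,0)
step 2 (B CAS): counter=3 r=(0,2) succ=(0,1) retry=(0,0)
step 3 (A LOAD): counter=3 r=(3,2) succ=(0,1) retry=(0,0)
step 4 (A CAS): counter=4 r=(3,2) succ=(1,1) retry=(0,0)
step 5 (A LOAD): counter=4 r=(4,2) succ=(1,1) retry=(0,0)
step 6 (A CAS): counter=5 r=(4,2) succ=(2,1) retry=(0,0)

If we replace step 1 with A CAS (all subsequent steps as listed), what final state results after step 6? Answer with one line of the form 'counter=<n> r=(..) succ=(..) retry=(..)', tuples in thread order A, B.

(re-executing from step 1 with the substitution; state before step 1: counter=2 r=(0,0) succ=(0,0) retry=(0,0))
step 1 (A CAS): counter=2 r=(0,0) succ=(0,0) retry=(1,0)
step 2 (B CAS): counter=2 r=(0,0) succ=(0,0) retry=(1,1)
step 3 (A LOAD): counter=2 r=(2,0) succ=(0,0) retry=(1,1)
step 4 (A CAS): counter=3 r=(2,0) succ=(1,0) retry=(1,1)
step 5 (A LOAD): counter=3 r=(3,0) succ=(1,0) retry=(1,1)
step 6 (A CAS): counter=4 r=(3,0) succ=(2,0) retry=(1,1)

counter=4 r=(3,0) succ=(2,0) retry=(1,1)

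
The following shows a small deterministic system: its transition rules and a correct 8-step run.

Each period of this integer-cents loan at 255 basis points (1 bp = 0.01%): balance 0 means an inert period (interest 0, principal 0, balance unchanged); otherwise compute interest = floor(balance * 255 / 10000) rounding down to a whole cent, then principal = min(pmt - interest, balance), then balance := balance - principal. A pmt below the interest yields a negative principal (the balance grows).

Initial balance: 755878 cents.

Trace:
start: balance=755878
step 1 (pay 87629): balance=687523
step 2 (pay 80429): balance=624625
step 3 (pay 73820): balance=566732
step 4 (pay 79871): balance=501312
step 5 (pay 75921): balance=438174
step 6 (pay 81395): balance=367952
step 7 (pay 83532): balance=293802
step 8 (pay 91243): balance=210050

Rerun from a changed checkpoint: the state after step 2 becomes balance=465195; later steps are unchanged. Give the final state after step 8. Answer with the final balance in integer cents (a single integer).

24620

state after step 2 := balance=465195
step 3 (pay 73820): balance=403237
step 4 (pay 79871): balance=333648
step 5 (pay 75921): balance=266235
step 6 (pay 81395): balance=191628
step 7 (pay 83532): balance=112982
step 8 (pay 91243): balance=24620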